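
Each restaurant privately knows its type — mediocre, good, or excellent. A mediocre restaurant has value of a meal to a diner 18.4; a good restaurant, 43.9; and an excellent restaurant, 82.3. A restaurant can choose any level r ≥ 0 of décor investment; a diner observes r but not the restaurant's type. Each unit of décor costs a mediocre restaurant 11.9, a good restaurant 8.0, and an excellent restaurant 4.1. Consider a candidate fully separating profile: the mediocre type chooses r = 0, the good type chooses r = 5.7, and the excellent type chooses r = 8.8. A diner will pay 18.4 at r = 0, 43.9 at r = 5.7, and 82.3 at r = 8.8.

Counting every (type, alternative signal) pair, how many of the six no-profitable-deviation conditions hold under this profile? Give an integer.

4

Mediocre (own payoff 18.4): to r=5.7 gives 43.9 − 11.9×5.7 = -23.93 → no gain ✓; to r=8.8 gives 82.3 − 11.9×8.8 = -22.42 → no gain ✓.
Excellent (own payoff 82.3 − 4.1×8.8 = 46.22): to r=0 gives 18.4 → no gain ✓; to r=5.7 gives 43.9 − 4.1×5.7 = 20.53 → no gain ✓.
Good (own payoff 43.9 − 8.0×5.7 = -1.7): to r=0 gives 18.4 → profitable ✗; to r=8.8 gives 82.3 − 8.0×8.8 = 11.9 → profitable ✗.
4 of the 6 constraints hold; not an equilibrium.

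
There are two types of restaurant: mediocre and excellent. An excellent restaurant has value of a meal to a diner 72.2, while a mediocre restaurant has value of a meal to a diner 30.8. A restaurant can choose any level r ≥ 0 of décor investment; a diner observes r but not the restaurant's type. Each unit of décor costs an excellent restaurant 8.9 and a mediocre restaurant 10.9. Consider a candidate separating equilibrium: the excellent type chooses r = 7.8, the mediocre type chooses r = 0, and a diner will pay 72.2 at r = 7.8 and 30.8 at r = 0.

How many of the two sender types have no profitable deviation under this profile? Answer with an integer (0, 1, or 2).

Excellent type: signal → 72.2 − 8.9 × 7.8 = 2.78; deviate to 0 → 30.8. IC fails (2.78 < 30.8).
Mediocre type: stay at 0 → 30.8; mimic → 72.2 − 10.9 × 7.8 = -12.82. IC holds (30.8 ≥ -12.82).
1 of 2 constraints hold, so this profile is not an equilibrium.

1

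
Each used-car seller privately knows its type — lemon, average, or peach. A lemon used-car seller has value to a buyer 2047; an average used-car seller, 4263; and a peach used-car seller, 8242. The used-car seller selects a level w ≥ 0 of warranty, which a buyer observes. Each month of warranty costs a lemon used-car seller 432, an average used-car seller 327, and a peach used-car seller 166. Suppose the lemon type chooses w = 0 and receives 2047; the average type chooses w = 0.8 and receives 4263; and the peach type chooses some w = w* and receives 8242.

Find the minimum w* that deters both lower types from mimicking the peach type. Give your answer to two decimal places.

14.34

Lemon type (on-path payoff 2047) won't mimic when 2047 ≥ 8242 − 432·w*, i.e. w* ≥ 14.34.
Average type (on-path payoff 4263 − 327×0.8 = 4001.4) won't mimic when 4001.4 ≥ 8242 − 327·w*, i.e. w* ≥ 12.97.
Both must hold, so w* = max(14.34, 12.97) = 14.34. The lemon type's constraint binds.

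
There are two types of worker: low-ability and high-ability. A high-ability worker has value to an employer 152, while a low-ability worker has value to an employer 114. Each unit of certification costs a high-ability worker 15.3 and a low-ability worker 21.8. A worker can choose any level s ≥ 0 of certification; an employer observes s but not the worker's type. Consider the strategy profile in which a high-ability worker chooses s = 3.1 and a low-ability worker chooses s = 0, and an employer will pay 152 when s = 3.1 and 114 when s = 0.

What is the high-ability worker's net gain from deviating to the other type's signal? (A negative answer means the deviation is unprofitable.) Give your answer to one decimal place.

9.4

Playing s = 3.1 the high-ability worker receives 152 − 15.3 × 3.1 = 104.57.
Deviating to s = 0 yields 114 instead.
Gain from deviating: 114 − 104.57 = 9.43, i.e. 9.4 to one decimal place.
The gain is positive, so the high-ability type's incentive-compatibility constraint is violated — this profile is not a separating equilibrium.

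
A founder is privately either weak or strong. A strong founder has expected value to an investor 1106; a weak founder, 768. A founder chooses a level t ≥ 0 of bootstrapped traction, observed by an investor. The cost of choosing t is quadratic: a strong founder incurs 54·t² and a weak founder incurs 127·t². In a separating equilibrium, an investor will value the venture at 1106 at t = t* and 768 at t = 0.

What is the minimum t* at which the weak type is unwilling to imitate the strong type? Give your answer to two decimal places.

1.63

The weak type at t = 0 receives 768; imitating at t* yields 1106 − 127·t*².
Indifference: 768 = 1106 − 127·t*², so t*² = (1106 − 768) / 127 ≈ 2.6614.
t* = √2.6614 ≈ 1.63.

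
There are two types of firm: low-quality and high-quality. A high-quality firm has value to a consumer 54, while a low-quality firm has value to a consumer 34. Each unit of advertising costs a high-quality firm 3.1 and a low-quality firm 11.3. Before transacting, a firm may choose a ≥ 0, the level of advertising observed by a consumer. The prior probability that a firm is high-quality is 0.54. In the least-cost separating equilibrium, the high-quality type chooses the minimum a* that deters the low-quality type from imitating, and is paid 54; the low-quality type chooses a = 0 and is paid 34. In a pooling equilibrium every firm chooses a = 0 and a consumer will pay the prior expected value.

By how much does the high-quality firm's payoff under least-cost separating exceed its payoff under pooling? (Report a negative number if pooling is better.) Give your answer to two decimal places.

3.71

Least-cost separating signal: a* solves 34 = 54 − 11.3·a*, so a* = (54 − 34)/11.3 ≈ 1.7699.
High-quality type's separating payoff: 54 − 3.1 × a* = 54 − 3.1 × (54 − 34)/11.3 = 54 − 62/11.3 ≈ 48.5133.
Pooling payoff: 0.54 × 54 + 0.46 × 34 = 44.8.
Difference: 48.5133 − 44.8 = 3.7133, i.e. 3.71 to two decimal places.
The high-quality type prefers to separate.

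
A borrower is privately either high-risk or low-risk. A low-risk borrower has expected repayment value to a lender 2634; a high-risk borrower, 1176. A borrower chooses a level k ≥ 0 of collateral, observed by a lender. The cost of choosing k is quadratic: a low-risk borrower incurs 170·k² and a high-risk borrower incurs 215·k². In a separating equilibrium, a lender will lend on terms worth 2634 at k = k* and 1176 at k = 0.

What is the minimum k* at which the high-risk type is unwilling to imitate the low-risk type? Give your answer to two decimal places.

2.60

The high-risk type at k = 0 receives 1176; imitating at k* yields 2634 − 215·k*².
Indifference: 1176 = 2634 − 215·k*², so k*² = (2634 − 1176) / 215 ≈ 6.7814.
k* = √6.7814 ≈ 2.60.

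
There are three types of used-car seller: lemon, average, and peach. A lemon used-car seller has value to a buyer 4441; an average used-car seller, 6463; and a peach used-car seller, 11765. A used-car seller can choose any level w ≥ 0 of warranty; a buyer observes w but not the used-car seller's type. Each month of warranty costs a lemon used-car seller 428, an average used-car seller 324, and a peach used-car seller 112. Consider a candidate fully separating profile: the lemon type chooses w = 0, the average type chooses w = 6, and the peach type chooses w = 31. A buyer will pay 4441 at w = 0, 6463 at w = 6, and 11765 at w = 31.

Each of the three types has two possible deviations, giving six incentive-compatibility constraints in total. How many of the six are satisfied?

Average (own payoff 6463 − 324×6 = 4519): to w=0 gives 4441 → no gain ✓; to w=31 gives 11765 − 324×31 = 1721 → no gain ✓.
Lemon (own payoff 4441): to w=6 gives 6463 − 428×6 = 3895 → no gain ✓; to w=31 gives 11765 − 428×31 = -1503 → no gain ✓.
Peach (own payoff 11765 − 112×31 = 8293): to w=0 gives 4441 → no gain ✓; to w=6 gives 6463 − 112×6 = 5791 → no gain ✓.
6 of the 6 constraints hold; this profile is a separating equilibrium.

6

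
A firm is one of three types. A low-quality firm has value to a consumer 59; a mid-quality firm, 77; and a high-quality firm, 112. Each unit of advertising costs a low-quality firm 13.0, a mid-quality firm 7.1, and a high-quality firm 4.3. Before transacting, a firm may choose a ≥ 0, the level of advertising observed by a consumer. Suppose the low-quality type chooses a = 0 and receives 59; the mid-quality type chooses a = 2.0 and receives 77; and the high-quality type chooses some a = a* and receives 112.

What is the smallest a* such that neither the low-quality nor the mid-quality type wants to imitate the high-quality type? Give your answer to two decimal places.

6.93

Mid-quality type (on-path payoff 77 − 7.1×2.0 = 62.8) won't mimic when 62.8 ≥ 112 − 7.1·a*, i.e. a* ≥ 6.93.
Low-quality type (on-path payoff 59) won't mimic when 59 ≥ 112 − 13.0·a*, i.e. a* ≥ 4.08.
Both must hold, so a* = max(4.08, 6.93) = 6.93. The mid-quality type's constraint binds.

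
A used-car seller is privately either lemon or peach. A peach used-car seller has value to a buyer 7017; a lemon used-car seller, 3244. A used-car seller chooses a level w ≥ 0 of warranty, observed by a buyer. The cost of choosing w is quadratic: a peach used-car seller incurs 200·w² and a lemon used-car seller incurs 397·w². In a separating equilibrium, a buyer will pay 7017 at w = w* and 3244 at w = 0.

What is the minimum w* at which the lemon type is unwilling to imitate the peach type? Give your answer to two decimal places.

3.08

The lemon type at w = 0 receives 3244; imitating at w* yields 7017 − 397·w*².
Indifference: 3244 = 7017 − 397·w*², so w*² = (7017 − 3244) / 397 ≈ 9.5038.
w* = √9.5038 ≈ 3.08.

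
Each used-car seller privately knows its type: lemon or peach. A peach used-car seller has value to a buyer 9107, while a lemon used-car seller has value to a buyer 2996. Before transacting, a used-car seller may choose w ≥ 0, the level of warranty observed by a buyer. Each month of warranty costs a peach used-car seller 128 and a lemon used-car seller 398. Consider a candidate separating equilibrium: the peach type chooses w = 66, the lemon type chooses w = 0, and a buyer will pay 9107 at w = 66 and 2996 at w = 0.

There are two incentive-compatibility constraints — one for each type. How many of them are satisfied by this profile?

Lemon type: stay at 0 → 2996; mimic → 9107 − 398 × 66 = -17161. IC holds (2996 ≥ -17161).
Peach type: signal → 9107 − 128 × 66 = 659; deviate to 0 → 2996. IC fails (659 < 2996).
1 of 2 constraints hold, so this profile is not an equilibrium.

1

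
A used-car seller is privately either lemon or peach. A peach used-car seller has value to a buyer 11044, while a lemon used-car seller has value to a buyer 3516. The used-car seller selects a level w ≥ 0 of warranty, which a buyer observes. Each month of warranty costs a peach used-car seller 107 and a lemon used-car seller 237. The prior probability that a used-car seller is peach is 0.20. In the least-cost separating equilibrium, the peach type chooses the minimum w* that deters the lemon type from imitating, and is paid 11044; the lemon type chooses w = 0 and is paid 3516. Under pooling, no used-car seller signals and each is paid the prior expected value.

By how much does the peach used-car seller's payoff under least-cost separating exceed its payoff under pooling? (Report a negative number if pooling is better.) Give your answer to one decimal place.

2623.7

Least-cost separating signal: w* solves 3516 = 11044 − 237·w*, so w* = (11044 − 3516)/237 ≈ 31.7637.
Peach type's separating payoff: 11044 − 107 × w* = 11044 − 107 × (11044 − 3516)/237 = 11044 − 805496/237 ≈ 7645.283.
Pooling payoff: 0.20 × 11044 + 0.80 × 3516 = 5021.6.
Difference: 7645.283 − 5021.6 = 2623.683, i.e. 2623.7 to one decimal place.
The peach type prefers to separate.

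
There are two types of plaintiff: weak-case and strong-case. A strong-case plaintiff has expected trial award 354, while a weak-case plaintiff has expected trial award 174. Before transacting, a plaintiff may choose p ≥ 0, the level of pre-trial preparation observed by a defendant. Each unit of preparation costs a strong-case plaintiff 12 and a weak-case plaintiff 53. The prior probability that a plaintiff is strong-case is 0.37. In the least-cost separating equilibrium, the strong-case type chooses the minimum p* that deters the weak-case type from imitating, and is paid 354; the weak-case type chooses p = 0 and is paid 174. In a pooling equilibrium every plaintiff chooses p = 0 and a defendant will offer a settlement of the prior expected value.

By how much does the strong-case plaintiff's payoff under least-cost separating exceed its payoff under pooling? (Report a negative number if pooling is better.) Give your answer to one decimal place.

72.6

Least-cost separating signal: p* solves 174 = 354 − 53·p*, so p* = (354 − 174)/53 ≈ 3.3962.
Strong-case type's separating payoff: 354 − 12 × p* = 354 − 12 × (354 − 174)/53 = 354 − 2160/53 ≈ 313.245.
Pooling payoff: 0.37 × 354 + 0.63 × 174 = 240.6.
Difference: 313.245 − 240.6 = 72.645, i.e. 72.6 to one decimal place.
The strong-case type prefers to separate.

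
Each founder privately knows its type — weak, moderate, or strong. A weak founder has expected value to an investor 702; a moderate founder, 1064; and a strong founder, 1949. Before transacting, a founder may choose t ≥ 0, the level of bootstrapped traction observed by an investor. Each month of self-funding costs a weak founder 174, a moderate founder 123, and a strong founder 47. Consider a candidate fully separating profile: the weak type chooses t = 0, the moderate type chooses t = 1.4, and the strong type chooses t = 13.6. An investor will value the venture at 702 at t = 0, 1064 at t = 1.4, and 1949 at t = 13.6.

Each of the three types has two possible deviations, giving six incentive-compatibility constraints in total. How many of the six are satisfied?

Strong (own payoff 1949 − 47×13.6 = 1309.8): to t=0 gives 702 → no gain ✓; to t=1.4 gives 1064 − 47×1.4 = 998.2 → no gain ✓.
Moderate (own payoff 1064 − 123×1.4 = 891.8): to t=0 gives 702 → no gain ✓; to t=13.6 gives 1949 − 123×13.6 = 276.2 → no gain ✓.
Weak (own payoff 702): to t=1.4 gives 1064 − 174×1.4 = 820.4 → profitable ✗; to t=13.6 gives 1949 − 174×13.6 = -417.4 → no gain ✓.
5 of the 6 constraints hold; not an equilibrium.

5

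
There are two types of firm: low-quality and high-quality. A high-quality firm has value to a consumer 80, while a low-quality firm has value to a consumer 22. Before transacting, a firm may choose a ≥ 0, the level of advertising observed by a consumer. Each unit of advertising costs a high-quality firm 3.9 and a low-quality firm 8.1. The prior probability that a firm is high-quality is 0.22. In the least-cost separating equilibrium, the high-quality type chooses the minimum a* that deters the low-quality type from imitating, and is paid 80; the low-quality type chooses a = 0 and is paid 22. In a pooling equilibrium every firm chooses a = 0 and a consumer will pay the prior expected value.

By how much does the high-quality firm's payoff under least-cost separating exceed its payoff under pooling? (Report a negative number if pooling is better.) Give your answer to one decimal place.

17.3

Least-cost separating signal: a* solves 22 = 80 − 8.1·a*, so a* = (80 − 22)/8.1 ≈ 7.1605.
High-quality type's separating payoff: 80 − 3.9 × a* = 80 − 3.9 × (80 − 22)/8.1 = 80 − 226.2/8.1 ≈ 52.074.
Pooling payoff: 0.22 × 80 + 0.78 × 22 = 34.76.
Difference: 52.074 − 34.76 = 17.314, i.e. 17.3 to one decimal place.
The high-quality type prefers to separate.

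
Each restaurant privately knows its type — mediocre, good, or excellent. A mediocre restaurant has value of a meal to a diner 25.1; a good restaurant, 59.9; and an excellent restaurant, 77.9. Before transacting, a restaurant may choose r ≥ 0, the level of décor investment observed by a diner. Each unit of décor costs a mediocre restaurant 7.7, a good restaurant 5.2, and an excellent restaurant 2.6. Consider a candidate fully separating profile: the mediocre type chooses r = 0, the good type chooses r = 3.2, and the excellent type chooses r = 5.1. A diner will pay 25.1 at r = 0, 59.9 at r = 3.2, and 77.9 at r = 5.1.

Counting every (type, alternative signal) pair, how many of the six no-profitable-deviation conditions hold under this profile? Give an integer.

3

Excellent (own payoff 77.9 − 2.6×5.1 = 64.64): to r=0 gives 25.1 → no gain ✓; to r=3.2 gives 59.9 − 2.6×3.2 = 51.58 → no gain ✓.
Good (own payoff 59.9 − 5.2×3.2 = 43.26): to r=0 gives 25.1 → no gain ✓; to r=5.1 gives 77.9 − 5.2×5.1 = 51.38 → profitable ✗.
Mediocre (own payoff 25.1): to r=3.2 gives 59.9 − 7.7×3.2 = 35.26 → profitable ✗; to r=5.1 gives 77.9 − 7.7×5.1 = 38.63 → profitable ✗.
3 of the 6 constraints hold; not an equilibrium.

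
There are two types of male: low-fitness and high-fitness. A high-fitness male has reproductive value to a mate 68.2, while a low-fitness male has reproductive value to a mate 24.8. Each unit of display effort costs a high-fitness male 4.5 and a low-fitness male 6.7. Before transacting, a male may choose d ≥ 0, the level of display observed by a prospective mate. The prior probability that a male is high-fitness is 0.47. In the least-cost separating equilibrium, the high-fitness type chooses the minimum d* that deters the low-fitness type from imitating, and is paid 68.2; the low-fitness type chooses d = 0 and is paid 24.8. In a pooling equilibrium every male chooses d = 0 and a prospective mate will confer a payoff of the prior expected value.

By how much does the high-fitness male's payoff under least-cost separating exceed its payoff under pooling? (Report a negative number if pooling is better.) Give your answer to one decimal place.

-6.1

Least-cost separating signal: d* solves 24.8 = 68.2 − 6.7·d*, so d* = (68.2 − 24.8)/6.7 ≈ 6.4776.
High-fitness type's separating payoff: 68.2 − 4.5 × d* = 68.2 − 4.5 × (68.2 − 24.8)/6.7 = 68.2 − 195.3/6.7 ≈ 39.051.
Pooling payoff: 0.47 × 68.2 + 0.53 × 24.8 = 45.198.
Difference: 39.051 − 45.198 = -6.147, i.e. -6.1 to one decimal place.
The high-fitness type would prefer the pooling outcome.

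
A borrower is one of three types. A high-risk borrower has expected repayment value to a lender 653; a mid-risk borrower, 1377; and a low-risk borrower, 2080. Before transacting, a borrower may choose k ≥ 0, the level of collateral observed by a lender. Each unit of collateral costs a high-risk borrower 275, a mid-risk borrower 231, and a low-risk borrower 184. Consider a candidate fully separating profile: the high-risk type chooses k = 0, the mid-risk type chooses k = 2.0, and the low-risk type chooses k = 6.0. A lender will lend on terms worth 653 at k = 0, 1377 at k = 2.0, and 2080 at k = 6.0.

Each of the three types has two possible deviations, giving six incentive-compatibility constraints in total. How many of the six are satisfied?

4

High-risk (own payoff 653): to k=2.0 gives 1377 − 275×2.0 = 827 → profitable ✗; to k=6.0 gives 2080 − 275×6.0 = 430 → no gain ✓.
Low-risk (own payoff 2080 − 184×6.0 = 976): to k=0 gives 653 → no gain ✓; to k=2.0 gives 1377 − 184×2.0 = 1009 → profitable ✗.
Mid-risk (own payoff 1377 − 231×2.0 = 915): to k=0 gives 653 → no gain ✓; to k=6.0 gives 2080 − 231×6.0 = 694 → no gain ✓.
4 of the 6 constraints hold; not an equilibrium.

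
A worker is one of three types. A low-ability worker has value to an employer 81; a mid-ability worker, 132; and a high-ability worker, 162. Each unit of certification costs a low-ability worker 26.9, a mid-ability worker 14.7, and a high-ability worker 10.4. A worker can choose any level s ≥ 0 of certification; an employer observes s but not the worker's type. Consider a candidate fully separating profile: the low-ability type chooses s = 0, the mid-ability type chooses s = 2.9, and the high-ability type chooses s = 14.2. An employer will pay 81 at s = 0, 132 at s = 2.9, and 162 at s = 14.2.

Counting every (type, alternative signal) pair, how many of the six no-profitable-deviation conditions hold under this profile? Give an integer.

Mid-ability (own payoff 132 − 14.7×2.9 = 89.37): to s=0 gives 81 → no gain ✓; to s=14.2 gives 162 − 14.7×14.2 = -46.74 → no gain ✓.
Low-ability (own payoff 81): to s=2.9 gives 132 − 26.9×2.9 = 53.99 → no gain ✓; to s=14.2 gives 162 − 26.9×14.2 = -219.98 → no gain ✓.
High-ability (own payoff 162 − 10.4×14.2 = 14.32): to s=0 gives 81 → profitable ✗; to s=2.9 gives 132 − 10.4×2.9 = 101.84 → profitable ✗.
4 of the 6 constraints hold; not an equilibrium.

4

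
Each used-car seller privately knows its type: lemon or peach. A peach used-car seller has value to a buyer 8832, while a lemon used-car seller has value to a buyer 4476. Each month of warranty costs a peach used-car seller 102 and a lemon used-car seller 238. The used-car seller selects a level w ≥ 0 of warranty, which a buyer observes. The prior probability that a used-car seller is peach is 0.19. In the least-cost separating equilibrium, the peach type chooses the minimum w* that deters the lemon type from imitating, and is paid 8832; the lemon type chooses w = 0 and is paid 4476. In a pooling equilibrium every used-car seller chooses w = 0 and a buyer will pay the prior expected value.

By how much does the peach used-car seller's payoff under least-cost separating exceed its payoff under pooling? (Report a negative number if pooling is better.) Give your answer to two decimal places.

Least-cost separating signal: w* solves 4476 = 8832 − 238·w*, so w* = (8832 − 4476)/238 ≈ 18.3025.
Peach type's separating payoff: 8832 − 102 × w* = 8832 − 102 × (8832 − 4476)/238 = 8832 − 444312/238 ≈ 6965.1429.
Pooling payoff: 0.19 × 8832 + 0.81 × 4476 = 5303.64.
Difference: 6965.1429 − 5303.64 = 1661.5029, i.e. 1661.50 to two decimal places.
The peach type prefers to separate.

1661.50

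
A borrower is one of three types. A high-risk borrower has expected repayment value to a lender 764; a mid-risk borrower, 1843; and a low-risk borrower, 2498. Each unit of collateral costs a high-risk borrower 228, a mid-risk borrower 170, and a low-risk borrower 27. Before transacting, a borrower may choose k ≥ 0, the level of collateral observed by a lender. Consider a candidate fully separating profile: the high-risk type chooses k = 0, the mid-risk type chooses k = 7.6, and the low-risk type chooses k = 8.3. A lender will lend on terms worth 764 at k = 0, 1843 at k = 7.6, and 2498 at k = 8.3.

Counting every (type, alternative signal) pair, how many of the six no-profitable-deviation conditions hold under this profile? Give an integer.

Low-risk (own payoff 2498 − 27×8.3 = 2273.9): to k=0 gives 764 → no gain ✓; to k=7.6 gives 1843 − 27×7.6 = 1637.8 → no gain ✓.
High-risk (own payoff 764): to k=7.6 gives 1843 − 228×7.6 = 110.2 → no gain ✓; to k=8.3 gives 2498 − 228×8.3 = 605.6 → no gain ✓.
Mid-risk (own payoff 1843 − 170×7.6 = 551): to k=0 gives 764 → profitable ✗; to k=8.3 gives 2498 − 170×8.3 = 1087 → profitable ✗.
4 of the 6 constraints hold; not an equilibrium.

4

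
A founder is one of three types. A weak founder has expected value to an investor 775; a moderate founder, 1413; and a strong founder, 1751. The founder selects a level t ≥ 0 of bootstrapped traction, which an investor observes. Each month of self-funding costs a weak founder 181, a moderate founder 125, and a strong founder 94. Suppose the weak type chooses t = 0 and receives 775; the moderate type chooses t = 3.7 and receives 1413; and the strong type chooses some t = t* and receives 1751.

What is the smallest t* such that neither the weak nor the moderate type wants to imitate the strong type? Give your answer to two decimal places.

Weak type (on-path payoff 775) won't mimic when 775 ≥ 1751 − 181·t*, i.e. t* ≥ 5.39.
Moderate type (on-path payoff 1413 − 125×3.7 = 950.5) won't mimic when 950.5 ≥ 1751 − 125·t*, i.e. t* ≥ 6.40.
Both must hold, so t* = max(5.39, 6.40) = 6.40. The moderate type's constraint binds.

6.40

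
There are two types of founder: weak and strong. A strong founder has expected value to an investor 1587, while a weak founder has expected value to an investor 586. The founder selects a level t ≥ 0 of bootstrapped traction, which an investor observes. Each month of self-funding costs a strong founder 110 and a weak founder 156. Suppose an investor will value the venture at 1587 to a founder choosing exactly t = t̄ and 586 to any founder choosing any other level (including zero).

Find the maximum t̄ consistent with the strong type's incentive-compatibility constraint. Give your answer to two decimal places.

9.10

Choosing t̄ yields the strong type 1587 − 110·t̄; choosing zero yields 586.
The strong type is indifferent at 1587 − 110·t̄ = 586, i.e. t̄ = (1587 − 586) / 110 = 9.10.
For any t̄ above 9.10 the strong type would rather pool at zero, so separation collapses.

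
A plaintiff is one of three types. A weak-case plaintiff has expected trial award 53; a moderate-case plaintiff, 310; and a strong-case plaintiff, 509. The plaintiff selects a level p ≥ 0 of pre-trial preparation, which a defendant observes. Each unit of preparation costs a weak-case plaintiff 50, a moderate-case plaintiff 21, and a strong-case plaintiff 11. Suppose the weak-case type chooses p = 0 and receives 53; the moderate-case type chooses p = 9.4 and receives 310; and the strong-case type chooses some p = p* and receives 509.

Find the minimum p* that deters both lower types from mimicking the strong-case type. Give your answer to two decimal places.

18.88

Weak-case type (on-path payoff 53) won't mimic when 53 ≥ 509 − 50·p*, i.e. p* ≥ 9.12.
Moderate-case type (on-path payoff 310 − 21×9.4 = 112.6) won't mimic when 112.6 ≥ 509 − 21·p*, i.e. p* ≥ 18.88.
Both must hold, so p* = max(9.12, 18.88) = 18.88. The moderate-case type's constraint binds.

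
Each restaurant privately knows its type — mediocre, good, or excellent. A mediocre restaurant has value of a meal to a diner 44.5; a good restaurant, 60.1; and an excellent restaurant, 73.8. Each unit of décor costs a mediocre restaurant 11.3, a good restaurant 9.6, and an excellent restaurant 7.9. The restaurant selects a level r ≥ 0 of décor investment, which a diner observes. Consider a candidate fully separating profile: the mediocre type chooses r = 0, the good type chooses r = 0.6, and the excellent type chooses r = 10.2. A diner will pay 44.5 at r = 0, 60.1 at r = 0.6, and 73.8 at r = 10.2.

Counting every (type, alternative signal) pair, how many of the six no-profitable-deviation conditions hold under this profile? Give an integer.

3

Good (own payoff 60.1 − 9.6×0.6 = 54.34): to r=0 gives 44.5 → no gain ✓; to r=10.2 gives 73.8 − 9.6×10.2 = -24.12 → no gain ✓.
Excellent (own payoff 73.8 − 7.9×10.2 = -6.78): to r=0 gives 44.5 → profitable ✗; to r=0.6 gives 60.1 − 7.9×0.6 = 55.36 → profitable ✗.
Mediocre (own payoff 44.5): to r=0.6 gives 60.1 − 11.3×0.6 = 53.32 → profitable ✗; to r=10.2 gives 73.8 − 11.3×10.2 = -41.46 → no gain ✓.
3 of the 6 constraints hold; not an equilibrium.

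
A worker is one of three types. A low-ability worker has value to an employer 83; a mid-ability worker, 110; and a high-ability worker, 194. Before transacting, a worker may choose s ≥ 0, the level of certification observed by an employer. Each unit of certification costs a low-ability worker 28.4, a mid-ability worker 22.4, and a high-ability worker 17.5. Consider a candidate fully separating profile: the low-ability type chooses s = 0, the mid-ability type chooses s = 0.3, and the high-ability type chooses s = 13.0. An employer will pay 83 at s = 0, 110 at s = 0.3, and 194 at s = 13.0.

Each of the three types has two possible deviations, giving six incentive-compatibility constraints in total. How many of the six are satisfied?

Mid-ability (own payoff 110 − 22.4×0.3 = 103.28): to s=0 gives 83 → no gain ✓; to s=13.0 gives 194 − 22.4×13.0 = -97.2 → no gain ✓.
High-ability (own payoff 194 − 17.5×13.0 = -33.5): to s=0 gives 83 → profitable ✗; to s=0.3 gives 110 − 17.5×0.3 = 104.75 → profitable ✗.
Low-ability (own payoff 83): to s=0.3 gives 110 − 28.4×0.3 = 101.48 → profitable ✗; to s=13.0 gives 194 − 28.4×13.0 = -175.2 → no gain ✓.
3 of the 6 constraints hold; not an equilibrium.

3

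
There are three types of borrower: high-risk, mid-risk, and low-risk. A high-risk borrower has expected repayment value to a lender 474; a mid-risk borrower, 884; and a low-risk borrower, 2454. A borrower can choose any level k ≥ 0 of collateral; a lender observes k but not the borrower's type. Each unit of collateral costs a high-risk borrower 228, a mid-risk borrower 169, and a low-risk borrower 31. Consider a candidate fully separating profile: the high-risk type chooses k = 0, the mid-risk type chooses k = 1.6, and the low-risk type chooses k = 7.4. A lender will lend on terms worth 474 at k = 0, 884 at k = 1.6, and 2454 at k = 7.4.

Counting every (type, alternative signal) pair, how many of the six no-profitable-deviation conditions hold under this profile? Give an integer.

3

Mid-risk (own payoff 884 − 169×1.6 = 613.6): to k=0 gives 474 → no gain ✓; to k=7.4 gives 2454 − 169×7.4 = 1203.4 → profitable ✗.
High-risk (own payoff 474): to k=1.6 gives 884 − 228×1.6 = 519.2 → profitable ✗; to k=7.4 gives 2454 − 228×7.4 = 766.8 → profitable ✗.
Low-risk (own payoff 2454 − 31×7.4 = 2224.6): to k=0 gives 474 → no gain ✓; to k=1.6 gives 884 − 31×1.6 = 834.4 → no gain ✓.
3 of the 6 constraints hold; not an equilibrium.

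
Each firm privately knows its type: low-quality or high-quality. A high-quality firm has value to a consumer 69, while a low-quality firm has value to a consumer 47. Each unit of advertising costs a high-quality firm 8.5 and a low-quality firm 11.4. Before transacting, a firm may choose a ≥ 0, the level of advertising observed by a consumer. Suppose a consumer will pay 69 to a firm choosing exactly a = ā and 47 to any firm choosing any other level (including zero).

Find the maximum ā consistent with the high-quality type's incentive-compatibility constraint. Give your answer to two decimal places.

2.59

Choosing ā yields the high-quality type 69 − 8.5·ā; choosing zero yields 47.
The high-quality type is indifferent at 69 − 8.5·ā = 47, i.e. ā = (69 − 47) / 8.5 ≈ 2.59.
For any ā above 2.59 the high-quality type would rather pool at zero, so separation collapses.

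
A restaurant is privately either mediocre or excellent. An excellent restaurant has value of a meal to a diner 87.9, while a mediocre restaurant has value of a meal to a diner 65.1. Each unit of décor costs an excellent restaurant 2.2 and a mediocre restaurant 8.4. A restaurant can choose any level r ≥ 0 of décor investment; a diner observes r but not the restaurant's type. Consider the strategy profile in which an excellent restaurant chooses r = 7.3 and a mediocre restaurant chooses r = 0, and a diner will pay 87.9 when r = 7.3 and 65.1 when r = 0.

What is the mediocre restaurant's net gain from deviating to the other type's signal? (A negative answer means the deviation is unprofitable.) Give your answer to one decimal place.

-38.5

Playing r = 0 the mediocre restaurant receives 65.1.
Deviating to r = 7.3 brings payment 87.9 at cost 8.4 × 7.3 = 61.32, netting 26.58.
Gain from deviating: 26.58 − 65.1 = -38.52, i.e. -38.5 to one decimal place.
The gain is negative, so the mediocre type's incentive-compatibility constraint is satisfied.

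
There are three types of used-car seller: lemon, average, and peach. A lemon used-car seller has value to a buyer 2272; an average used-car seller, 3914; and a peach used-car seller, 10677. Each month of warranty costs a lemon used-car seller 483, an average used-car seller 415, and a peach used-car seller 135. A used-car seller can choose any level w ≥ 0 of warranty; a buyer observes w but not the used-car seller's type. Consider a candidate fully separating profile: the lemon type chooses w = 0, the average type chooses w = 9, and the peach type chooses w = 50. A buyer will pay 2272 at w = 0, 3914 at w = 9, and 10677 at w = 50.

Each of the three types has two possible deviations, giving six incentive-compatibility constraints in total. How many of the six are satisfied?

Peach (own payoff 10677 − 135×50 = 3927): to w=0 gives 2272 → no gain ✓; to w=9 gives 3914 − 135×9 = 2699 → no gain ✓.
Average (own payoff 3914 − 415×9 = 179): to w=0 gives 2272 → profitable ✗; to w=50 gives 10677 − 415×50 = -10073 → no gain ✓.
Lemon (own payoff 2272): to w=9 gives 3914 − 483×9 = -433 → no gain ✓; to w=50 gives 10677 − 483×50 = -13473 → no gain ✓.
5 of the 6 constraints hold; not an equilibrium.

5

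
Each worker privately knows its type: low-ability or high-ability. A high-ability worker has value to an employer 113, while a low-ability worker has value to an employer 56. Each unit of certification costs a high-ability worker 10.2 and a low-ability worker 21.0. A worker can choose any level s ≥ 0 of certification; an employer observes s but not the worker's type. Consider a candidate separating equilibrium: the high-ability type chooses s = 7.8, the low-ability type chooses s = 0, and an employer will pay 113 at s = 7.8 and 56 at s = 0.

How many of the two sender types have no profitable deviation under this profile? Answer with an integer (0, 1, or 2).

Low-ability type: stay at 0 → 56; mimic → 113 − 21.0 × 7.8 = -50.8. IC holds (56 ≥ -50.8).
High-ability type: signal → 113 − 10.2 × 7.8 = 33.44; deviate to 0 → 56. IC fails (33.44 < 56).
1 of 2 constraints hold, so this profile is not an equilibrium.

1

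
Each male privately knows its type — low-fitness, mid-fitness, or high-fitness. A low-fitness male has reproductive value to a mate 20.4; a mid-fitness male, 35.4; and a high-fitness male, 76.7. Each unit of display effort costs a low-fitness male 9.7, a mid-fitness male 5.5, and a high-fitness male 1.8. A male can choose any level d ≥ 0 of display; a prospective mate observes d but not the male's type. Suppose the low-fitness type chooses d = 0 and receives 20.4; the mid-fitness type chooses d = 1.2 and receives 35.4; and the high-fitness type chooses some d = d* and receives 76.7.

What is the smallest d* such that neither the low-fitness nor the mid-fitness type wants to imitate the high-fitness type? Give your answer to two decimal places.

Low-fitness type (on-path payoff 20.4) won't mimic when 20.4 ≥ 76.7 − 9.7·d*, i.e. d* ≥ 5.80.
Mid-fitness type (on-path payoff 35.4 − 5.5×1.2 = 28.8) won't mimic when 28.8 ≥ 76.7 − 5.5·d*, i.e. d* ≥ 8.71.
Both must hold, so d* = max(5.80, 8.71) = 8.71. The mid-fitness type's constraint binds.

8.71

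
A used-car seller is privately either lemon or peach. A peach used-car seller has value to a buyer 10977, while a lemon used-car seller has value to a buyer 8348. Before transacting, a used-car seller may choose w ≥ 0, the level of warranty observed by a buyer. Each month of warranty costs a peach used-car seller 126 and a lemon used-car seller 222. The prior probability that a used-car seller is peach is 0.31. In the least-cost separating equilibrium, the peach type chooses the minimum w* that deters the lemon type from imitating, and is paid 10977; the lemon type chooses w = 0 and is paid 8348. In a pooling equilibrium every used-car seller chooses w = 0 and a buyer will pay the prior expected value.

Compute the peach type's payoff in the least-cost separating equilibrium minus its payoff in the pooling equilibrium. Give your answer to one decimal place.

Least-cost separating signal: w* solves 8348 = 10977 − 222·w*, so w* = (10977 − 8348)/222 ≈ 11.8423.
Peach type's separating payoff: 10977 − 126 × w* = 10977 − 126 × (10977 − 8348)/222 = 10977 − 331254/222 ≈ 9484.865.
Pooling payoff: 0.31 × 10977 + 0.69 × 8348 = 9162.99.
Difference: 9484.865 − 9162.99 = 321.875, i.e. 321.9 to one decimal place.
The peach type prefers to separate.

321.9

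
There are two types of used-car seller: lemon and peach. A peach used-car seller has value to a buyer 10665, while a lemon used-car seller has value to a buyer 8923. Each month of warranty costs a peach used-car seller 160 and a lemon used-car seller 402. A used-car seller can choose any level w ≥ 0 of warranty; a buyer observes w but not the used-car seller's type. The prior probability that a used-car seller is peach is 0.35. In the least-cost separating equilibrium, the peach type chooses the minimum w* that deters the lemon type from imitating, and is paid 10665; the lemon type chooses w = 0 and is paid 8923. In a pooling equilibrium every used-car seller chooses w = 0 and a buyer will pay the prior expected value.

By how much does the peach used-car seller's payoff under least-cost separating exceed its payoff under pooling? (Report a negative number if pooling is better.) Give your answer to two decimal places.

438.97

Least-cost separating signal: w* solves 8923 = 10665 − 402·w*, so w* = (10665 − 8923)/402 ≈ 4.3333.
Peach type's separating payoff: 10665 − 160 × w* = 10665 − 160 × (10665 − 8923)/402 = 10665 − 278720/402 ≈ 9971.6667.
Pooling payoff: 0.35 × 10665 + 0.65 × 8923 = 9532.7.
Difference: 9971.6667 − 9532.7 = 438.9667, i.e. 438.97 to two decimal places.
The peach type prefers to separate.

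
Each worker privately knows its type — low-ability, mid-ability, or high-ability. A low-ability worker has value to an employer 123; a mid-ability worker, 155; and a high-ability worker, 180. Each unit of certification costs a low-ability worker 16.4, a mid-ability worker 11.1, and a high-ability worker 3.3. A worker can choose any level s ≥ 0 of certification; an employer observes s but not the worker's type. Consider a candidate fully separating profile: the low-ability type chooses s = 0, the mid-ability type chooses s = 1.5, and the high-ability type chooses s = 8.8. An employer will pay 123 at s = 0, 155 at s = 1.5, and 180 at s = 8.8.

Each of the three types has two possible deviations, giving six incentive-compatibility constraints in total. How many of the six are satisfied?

5

Low-ability (own payoff 123): to s=1.5 gives 155 − 16.4×1.5 = 130.4 → profitable ✗; to s=8.8 gives 180 − 16.4×8.8 = 35.68 → no gain ✓.
High-ability (own payoff 180 − 3.3×8.8 = 150.96): to s=0 gives 123 → no gain ✓; to s=1.5 gives 155 − 3.3×1.5 = 150.05 → no gain ✓.
Mid-ability (own payoff 155 − 11.1×1.5 = 138.35): to s=0 gives 123 → no gain ✓; to s=8.8 gives 180 − 11.1×8.8 = 82.32 → no gain ✓.
5 of the 6 constraints hold; not an equilibrium.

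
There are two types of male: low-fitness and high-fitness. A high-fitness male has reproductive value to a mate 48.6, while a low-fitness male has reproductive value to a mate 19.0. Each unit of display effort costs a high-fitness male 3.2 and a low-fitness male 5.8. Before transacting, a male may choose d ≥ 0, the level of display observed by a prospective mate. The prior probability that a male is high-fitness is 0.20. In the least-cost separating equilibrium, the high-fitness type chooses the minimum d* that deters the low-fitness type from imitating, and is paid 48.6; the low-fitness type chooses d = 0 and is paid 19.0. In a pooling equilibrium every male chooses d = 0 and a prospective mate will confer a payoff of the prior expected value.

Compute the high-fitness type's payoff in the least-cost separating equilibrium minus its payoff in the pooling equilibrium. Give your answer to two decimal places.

7.35

Least-cost separating signal: d* solves 19.0 = 48.6 − 5.8·d*, so d* = (48.6 − 19.0)/5.8 ≈ 5.1034.
High-fitness type's separating payoff: 48.6 − 3.2 × d* = 48.6 − 3.2 × (48.6 − 19.0)/5.8 = 48.6 − 94.72/5.8 ≈ 32.2690.
Pooling payoff: 0.20 × 48.6 + 0.80 × 19.0 = 24.92.
Difference: 32.2690 − 24.92 = 7.349, i.e. 7.35 to two decimal places.
The high-fitness type prefers to separate.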